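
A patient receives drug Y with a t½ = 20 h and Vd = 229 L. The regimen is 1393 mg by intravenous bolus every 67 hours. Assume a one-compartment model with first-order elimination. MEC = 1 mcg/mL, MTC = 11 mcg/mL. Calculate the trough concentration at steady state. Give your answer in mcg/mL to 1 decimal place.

0.7 mcg/mL

Over one 67-h interval, 67/20 ≈ 3.35 half-lives elapse, leaving f ≈ 0.0981 of each dose.
Accumulation ratio R = 1/(1 − f) ≈ 1/0.9019 ≈ 1.1088.
Each bolus raises the concentration by D/Vd = 1393/229 ≈ 6.083 mcg/mL.
Steady-state peak Cmax,ss = C₀·R ≈ 6.083 × 1.1088 ≈ 6.745 mcg/mL.
One interval later, Cmin,ss = Cmax,ss·e^(−kτ) ≈ 6.745 × 0.0981 ≈ 0.662 mcg/mL.
Trough 0.7 mcg/mL vs MEC 1 mcg/mL: subtherapeutic.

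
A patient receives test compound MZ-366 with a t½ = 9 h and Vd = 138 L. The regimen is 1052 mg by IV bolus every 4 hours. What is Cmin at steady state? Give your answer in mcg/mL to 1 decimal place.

21.1 mcg/mL

τ/t½ = 4/9 ≈ 0.44444, so fraction remaining f = (1/2)^(4/9) ≈ 0.7349.
Accumulation ratio R = 1/(1 − f) ≈ 1/0.2651 ≈ 3.7722.
Each bolus raises the concentration by D/Vd = 1052/138 ≈ 7.623 mcg/mL.
Cmax,ss = C₀/(1 − f) ≈ 7.623/0.2651 ≈ 28.755 mcg/mL.
Steady-state trough Cmin,ss = Cmax,ss·f ≈ 28.755 × 0.7349 ≈ 21.132 mcg/mL.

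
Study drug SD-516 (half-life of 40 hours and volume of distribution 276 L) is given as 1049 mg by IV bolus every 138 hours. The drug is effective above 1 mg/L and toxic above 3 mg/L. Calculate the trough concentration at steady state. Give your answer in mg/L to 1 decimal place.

0.4 mg/L

k = ln2/t½ = ln2/40 ≈ 0.017329 h⁻¹; fraction remaining f = e^(−kτ) = e^(−0.017329×138) ≈ 0.0915.
At steady state, accumulation factor R = 1/(1 − e^(−kτ)) ≈ 1.1007.
Single-dose peak C₀ = D/Vd = 1049/276 ≈ 3.801 mg/L.
Cmax,ss = C₀/(1 − f) ≈ 3.801/0.9085 ≈ 4.184 mg/L.
One interval later, Cmin,ss = Cmax,ss·e^(−kτ) ≈ 4.184 × 0.0915 ≈ 0.383 mg/L.
Trough 0.4 mg/L vs MEC 1 mg/L: subtherapeutic.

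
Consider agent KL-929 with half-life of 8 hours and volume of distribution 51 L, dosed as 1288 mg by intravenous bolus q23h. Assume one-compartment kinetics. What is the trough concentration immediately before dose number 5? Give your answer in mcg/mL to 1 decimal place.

4.0 mcg/mL

f = (1/2)^(τ/t½) = (1/2)^(23/8) ≈ 0.1363.
C₀ = D/Vd = 1288/51 ≈ 25.255 mcg/mL.
Before the 5th dose, 4 doses have been given. Superposition: Cmin = C₀·(f + f² + … + f^4).
≈ 25.255 × (0.1363 + 0.0186 + 0.0025 + 0.0003) ≈ 25.255 × 0.1577 ≈ 3.983 mcg/mL.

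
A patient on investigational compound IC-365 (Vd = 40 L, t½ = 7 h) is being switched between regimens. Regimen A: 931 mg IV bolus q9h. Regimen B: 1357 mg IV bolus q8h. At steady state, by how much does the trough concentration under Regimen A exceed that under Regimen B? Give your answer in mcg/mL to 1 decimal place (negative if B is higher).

Regimen A: f = (1/2)^(9/7) ≈ 0.4102; Cmin,ss = (931/40)·f/(1−f) ≈ 16.188 mcg/mL.
Regimen B: f = (1/2)^(8/7) ≈ 0.4529; Cmin,ss = (1357/40)·f/(1−f) ≈ 28.084 mcg/mL.
Difference ≈ 16.188 − 28.084 ≈ -11.896 mcg/mL.

-11.9 mcg/mL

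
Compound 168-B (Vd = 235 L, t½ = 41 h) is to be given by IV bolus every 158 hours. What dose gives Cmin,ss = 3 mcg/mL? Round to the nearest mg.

τ/t½ = 158/41 ≈ 3.8537, so f = (1/2)^(158/41) ≈ 0.069172.
Cmin,ss = (D/Vd)·f/(1−f), so D = Cmin,ss·Vd·(1−f)/f.
D = 3 × 235 × (1−f)/f ≈ 3 × 235 × 13.45672 ≈ 9486.99 mg.

9487 mg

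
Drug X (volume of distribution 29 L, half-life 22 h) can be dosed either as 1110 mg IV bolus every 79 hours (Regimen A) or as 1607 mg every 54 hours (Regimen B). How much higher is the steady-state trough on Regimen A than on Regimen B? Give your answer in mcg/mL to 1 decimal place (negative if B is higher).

Regimen A: f = (1/2)^(79/22) ≈ 0.0830; Cmin,ss = (1110/29)·f/(1−f) ≈ 3.464 mcg/mL.
Regimen B: f = (1/2)^(54/22) ≈ 0.1824; Cmin,ss = (1607/29)·f/(1−f) ≈ 12.362 mcg/mL.
Difference ≈ 3.464 − 12.362 ≈ -8.898 mcg/mL.

-8.9 mcg/mL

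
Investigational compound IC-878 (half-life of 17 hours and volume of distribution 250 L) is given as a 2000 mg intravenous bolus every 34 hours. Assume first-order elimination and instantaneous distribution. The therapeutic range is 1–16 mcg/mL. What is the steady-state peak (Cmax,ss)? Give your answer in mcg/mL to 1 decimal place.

τ = 34 h = 2 half-lives, so f = (1/2)^2 = 0.25.
At steady state, R = 1/(1 − 0.25) = 4/3.
Single-dose peak C₀ = D/Vd = 2000/250 = 8 mcg/mL.
Steady-state peak Cmax,ss = C₀·R = 8 × 4/3 ≈ 10.667 mcg/mL.
Peak 10.7 mcg/mL vs MTC 16 mcg/mL: below toxic threshold.

10.7 mcg/mL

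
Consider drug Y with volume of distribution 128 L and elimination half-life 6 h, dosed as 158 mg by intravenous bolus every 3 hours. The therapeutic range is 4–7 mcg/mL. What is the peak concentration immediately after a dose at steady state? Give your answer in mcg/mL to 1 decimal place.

k = ln2/t½ = ln2/6 ≈ 0.115525 h⁻¹; fraction remaining f = e^(−kτ) = e^(−0.115525×3) ≈ 0.7071.
At steady state, accumulation factor R = 1/(1 − e^(−kτ)) ≈ 3.4141.
Each bolus raises the concentration by D/Vd = 158/128 ≈ 1.234 mcg/mL.
Steady-state peak Cmax,ss = C₀·R ≈ 1.234 × 3.4141 ≈ 4.213 mcg/mL.
Peak 4.2 mcg/mL vs MTC 7 mcg/mL: below toxic threshold.

4.2 mcg/mL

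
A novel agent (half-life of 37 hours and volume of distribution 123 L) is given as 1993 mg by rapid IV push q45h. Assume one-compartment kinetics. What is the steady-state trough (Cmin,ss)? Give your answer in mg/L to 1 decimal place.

Over one 45-h interval, 45/37 ≈ 1.2162 half-lives elapse, leaving f ≈ 0.4304 of each dose.
Accumulation ratio R = 1/(1 − f) ≈ 1/0.5696 ≈ 1.7556.
Each bolus raises the concentration by D/Vd = 1993/123 ≈ 16.203 mg/L.
Steady-state peak Cmax,ss = C₀·R ≈ 16.203 × 1.7556 ≈ 28.446 mg/L.
Steady-state trough Cmin,ss = Cmax,ss·f ≈ 28.446 × 0.4304 ≈ 12.243 mg/L.

12.2 mg/L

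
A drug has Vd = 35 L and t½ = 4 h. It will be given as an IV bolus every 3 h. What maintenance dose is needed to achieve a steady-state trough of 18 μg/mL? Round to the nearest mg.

τ/t½ = 3/4 ≈ 0.75, so f = (1/2)^(3/4) ≈ 0.594604.
Cmin,ss = (D/Vd)·f/(1−f), so D = Cmin,ss·Vd·(1−f)/f.
D = 18 × 35 × (1−f)/f ≈ 18 × 35 × 0.68179 ≈ 429.53 mg.

430 mg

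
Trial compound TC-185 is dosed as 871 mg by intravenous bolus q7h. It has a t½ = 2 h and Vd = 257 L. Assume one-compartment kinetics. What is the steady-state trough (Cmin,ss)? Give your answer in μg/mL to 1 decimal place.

τ/t½ = 7/2 ≈ 3.5, so fraction remaining f = (1/2)^(7/2) ≈ 0.0884.
At steady state, accumulation factor R = 1/(1 − e^(−kτ)) ≈ 1.0970.
Single-dose peak C₀ = D/Vd = 871/257 ≈ 3.389 μg/mL.
Steady-state peak Cmax,ss = C₀·R ≈ 3.389 × 1.0970 ≈ 3.718 μg/mL.
Steady-state trough Cmin,ss = Cmax,ss·f ≈ 3.718 × 0.0884 ≈ 0.329 μg/mL.

0.3 μg/mL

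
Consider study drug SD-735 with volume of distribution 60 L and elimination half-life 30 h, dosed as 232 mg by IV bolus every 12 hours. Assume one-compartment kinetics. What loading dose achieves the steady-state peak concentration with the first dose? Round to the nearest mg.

f = (1/2)^(12/30) ≈ 0.757858; accumulation ratio R = 1/(1−f) ≈ 4.12981.
Loading dose to hit Cmax,ss on first dose: D_load = D_maint·R ≈ 232 × 4.12981 ≈ 958.12 mg.

958 mg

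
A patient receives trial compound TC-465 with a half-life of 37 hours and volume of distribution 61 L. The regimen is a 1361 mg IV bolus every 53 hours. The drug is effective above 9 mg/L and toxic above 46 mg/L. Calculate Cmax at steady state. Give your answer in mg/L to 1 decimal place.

Over one 53-h interval, 53/37 ≈ 1.4324 half-lives elapse, leaving f ≈ 0.3705 of each dose.
At steady state, accumulation factor R = 1/(1 − e^(−kτ)) ≈ 1.5886.
Single-dose peak C₀ = D/Vd = 1361/61 ≈ 22.311 mg/L.
Steady-state peak Cmax,ss = C₀·R ≈ 22.311 × 1.5886 ≈ 35.443 mg/L.
Peak 35.4 mg/L vs MTC 46 mg/L: below toxic threshold.

35.4 mg/L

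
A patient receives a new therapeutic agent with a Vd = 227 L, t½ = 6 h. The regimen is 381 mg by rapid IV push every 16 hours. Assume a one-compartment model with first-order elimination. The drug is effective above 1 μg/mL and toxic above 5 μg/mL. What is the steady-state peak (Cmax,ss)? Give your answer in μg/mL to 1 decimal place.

2.0 μg/mL

k = ln2/t½ = ln2/6 ≈ 0.115525 h⁻¹; fraction remaining f = e^(−kτ) = e^(−0.115525×16) ≈ 0.1575.
Accumulation ratio R = 1/(1 − f) ≈ 1/0.8425 ≈ 1.1869.
Single-dose peak C₀ = D/Vd = 381/227 ≈ 1.678 μg/mL.
Steady-state peak Cmax,ss = C₀·R ≈ 1.678 × 1.1869 ≈ 1.992 μg/mL.
Peak 2.0 μg/mL vs MTC 5 μg/mL: below toxic threshold.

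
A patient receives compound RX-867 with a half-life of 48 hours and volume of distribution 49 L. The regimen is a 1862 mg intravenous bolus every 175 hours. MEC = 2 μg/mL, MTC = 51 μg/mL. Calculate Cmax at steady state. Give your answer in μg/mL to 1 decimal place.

41.3 μg/mL

τ/t½ = 175/48 ≈ 3.6458, so fraction remaining f = (1/2)^(175/48) ≈ 0.0799.
Accumulation ratio R = 1/(1 − f) ≈ 1/0.9201 ≈ 1.0868.
Single-dose peak C₀ = D/Vd = 1862/49 ≈ 38.000 μg/mL.
Steady-state peak Cmax,ss = C₀·R ≈ 38.000 × 1.0868 ≈ 41.298 μg/mL.
Peak 41.3 μg/mL vs MTC 51 μg/mL: below toxic threshold.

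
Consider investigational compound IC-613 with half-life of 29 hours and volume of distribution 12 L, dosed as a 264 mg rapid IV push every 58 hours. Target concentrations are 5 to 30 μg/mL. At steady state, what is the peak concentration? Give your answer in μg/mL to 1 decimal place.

29.3 μg/mL

The dosing interval is 2 half-lives, so f = 2^(−2) = 0.25.
At steady state, R = 1/(1 − 0.25) = 4/3.
Single-dose peak C₀ = D/Vd = 264/12 = 22 μg/mL.
Steady-state peak Cmax,ss = C₀·R = 22 × 4/3 ≈ 29.333 μg/mL.
Peak 29.3 μg/mL vs MTC 30 μg/mL: below toxic threshold.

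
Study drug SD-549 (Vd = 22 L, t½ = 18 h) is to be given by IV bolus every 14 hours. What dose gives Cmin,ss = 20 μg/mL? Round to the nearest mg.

τ/t½ = 14/18 ≈ 0.77778, so f = (1/2)^(14/18) ≈ 0.583265.
Cmin,ss = (D/Vd)·f/(1−f), so D = Cmin,ss·Vd·(1−f)/f.
D = 20 × 22 × (1−f)/f ≈ 20 × 22 × 0.71449 ≈ 314.38 mg.

314 mg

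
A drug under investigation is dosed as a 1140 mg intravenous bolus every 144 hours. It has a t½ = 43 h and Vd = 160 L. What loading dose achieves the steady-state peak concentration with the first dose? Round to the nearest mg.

f = (1/2)^(144/43) ≈ 0.098152; accumulation ratio R = 1/(1−f) ≈ 1.10883.
Loading dose to hit Cmax,ss on first dose: D_load = D_maint·R ≈ 1140 × 1.10883 ≈ 1264.07 mg.

1264 mg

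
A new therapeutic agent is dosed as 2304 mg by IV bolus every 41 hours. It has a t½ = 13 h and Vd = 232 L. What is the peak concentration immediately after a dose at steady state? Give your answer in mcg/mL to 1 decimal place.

Over one 41-h interval, 41/13 ≈ 3.1538 half-lives elapse, leaving f ≈ 0.1124 of each dose.
Accumulation ratio R = 1/(1 − f) ≈ 1/0.8876 ≈ 1.1266.
Each bolus raises the concentration by D/Vd = 2304/232 ≈ 9.931 mcg/mL.
Steady-state peak Cmax,ss = C₀·R ≈ 9.931 × 1.1266 ≈ 11.188 mcg/mL.

11.2 mcg/mL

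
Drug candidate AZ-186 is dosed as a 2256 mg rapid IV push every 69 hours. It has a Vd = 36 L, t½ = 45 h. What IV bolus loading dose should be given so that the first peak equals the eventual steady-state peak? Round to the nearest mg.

f = (1/2)^(69/45) ≈ 0.345478; accumulation ratio R = 1/(1−f) ≈ 1.52783.
Loading dose to hit Cmax,ss on first dose: D_load = D_maint·R ≈ 2256 × 1.52783 ≈ 3446.78 mg.

3447 mg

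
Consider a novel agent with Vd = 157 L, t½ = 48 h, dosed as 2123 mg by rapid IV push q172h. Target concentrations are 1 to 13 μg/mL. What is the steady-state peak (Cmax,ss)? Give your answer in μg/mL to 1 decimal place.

14.8 μg/mL

Over one 172-h interval, 172/48 ≈ 3.5833 half-lives elapse, leaving f ≈ 0.0834 of each dose.
At steady state, accumulation factor R = 1/(1 − e^(−kτ)) ≈ 1.0910.
Each bolus raises the concentration by D/Vd = 2123/157 ≈ 13.522 μg/mL.
Steady-state peak Cmax,ss = C₀·R ≈ 13.522 × 1.0910 ≈ 14.753 μg/mL.
Peak 14.8 μg/mL vs MTC 13 μg/mL: exceeds toxic threshold.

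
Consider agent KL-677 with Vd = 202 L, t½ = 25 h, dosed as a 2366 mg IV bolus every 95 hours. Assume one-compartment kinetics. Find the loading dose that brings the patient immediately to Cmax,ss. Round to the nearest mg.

f = (1/2)^(95/25) ≈ 0.071794; accumulation ratio R = 1/(1−f) ≈ 1.07735.
Loading dose to hit Cmax,ss on first dose: D_load = D_maint·R ≈ 2366 × 1.07735 ≈ 2549.01 mg.

2549 mg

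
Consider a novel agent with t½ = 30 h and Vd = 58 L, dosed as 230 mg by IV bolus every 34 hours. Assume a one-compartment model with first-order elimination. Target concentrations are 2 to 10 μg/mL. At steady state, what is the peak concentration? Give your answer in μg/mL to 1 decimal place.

7.3 μg/mL

k = ln2/t½ = ln2/30 ≈ 0.023105 h⁻¹; fraction remaining f = e^(−kτ) = e^(−0.023105×34) ≈ 0.4559.
Accumulation ratio R = 1/(1 − f) ≈ 1/0.5441 ≈ 1.8379.
Single-dose peak C₀ = D/Vd = 230/58 ≈ 3.966 μg/mL.
Steady-state peak Cmax,ss = C₀·R ≈ 3.966 × 1.8379 ≈ 7.289 μg/mL.
Peak 7.3 μg/mL vs MTC 10 μg/mL: below toxic threshold.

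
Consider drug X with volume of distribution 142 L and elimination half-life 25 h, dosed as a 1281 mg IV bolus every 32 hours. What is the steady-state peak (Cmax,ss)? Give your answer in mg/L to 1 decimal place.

15.3 mg/L

τ/t½ = 32/25 ≈ 1.28, so fraction remaining f = (1/2)^(32/25) ≈ 0.4118.
Accumulation ratio R = 1/(1 − f) ≈ 1/0.5882 ≈ 1.7001.
Single-dose peak C₀ = D/Vd = 1281/142 ≈ 9.021 mg/L.
Cmax,ss = C₀/(1 − f) ≈ 9.021/0.5882 ≈ 15.337 mg/L.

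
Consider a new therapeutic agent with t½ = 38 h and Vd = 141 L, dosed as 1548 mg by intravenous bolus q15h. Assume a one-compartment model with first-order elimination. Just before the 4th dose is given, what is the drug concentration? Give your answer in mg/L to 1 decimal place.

19.5 mg/L

f = (1/2)^(τ/t½) = (1/2)^(15/38) ≈ 0.7606.
C₀ = D/Vd = 1548/141 ≈ 10.979 mg/L.
Before the 4th dose, 3 doses have been given. Superposition: Cmin = C₀·(f + f² + … + f^3).
≈ 10.979 × (0.7606 + 0.5785 + 0.4400) ≈ 10.979 × 1.7791 ≈ 19.533 mg/L.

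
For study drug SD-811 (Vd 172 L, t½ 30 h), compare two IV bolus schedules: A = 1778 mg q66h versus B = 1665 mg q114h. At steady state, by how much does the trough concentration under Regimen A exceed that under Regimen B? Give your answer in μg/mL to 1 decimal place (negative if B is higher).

2.1 μg/mL

Regimen A: f = (1/2)^(66/30) ≈ 0.2176; Cmin,ss = (1778/172)·f/(1−f) ≈ 2.875 μg/mL.
Regimen B: f = (1/2)^(114/30) ≈ 0.0718; Cmin,ss = (1665/172)·f/(1−f) ≈ 0.749 μg/mL.
Difference ≈ 2.875 − 0.749 ≈ 2.126 μg/mL.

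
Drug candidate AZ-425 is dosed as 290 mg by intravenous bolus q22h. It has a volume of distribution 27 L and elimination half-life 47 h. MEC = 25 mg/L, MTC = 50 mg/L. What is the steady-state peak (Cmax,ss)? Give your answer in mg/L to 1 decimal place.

38.8 mg/L

Over one 22-h interval, 22/47 ≈ 0.46809 half-lives elapse, leaving f ≈ 0.7229 of each dose.
Accumulation ratio R = 1/(1 − f) ≈ 1/0.2771 ≈ 3.6088.
Single-dose peak C₀ = D/Vd = 290/27 ≈ 10.741 mg/L.
Steady-state peak Cmax,ss = C₀·R ≈ 10.741 × 3.6088 ≈ 38.762 mg/L.
Peak 38.8 mg/L vs MTC 50 mg/L: below toxic threshold.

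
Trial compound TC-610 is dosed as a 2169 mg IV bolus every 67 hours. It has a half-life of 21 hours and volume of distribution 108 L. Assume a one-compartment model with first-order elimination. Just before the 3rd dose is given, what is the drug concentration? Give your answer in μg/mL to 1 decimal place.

f = (1/2)^(τ/t½) = (1/2)^(67/21) ≈ 0.1095.
C₀ = D/Vd = 2169/108 ≈ 20.083 μg/mL.
Before the 3rd dose, 2 doses have been given. Superposition: Cmin = C₀·(f + f²).
≈ 20.083 × (0.1095 + 0.0120) ≈ 20.083 × 0.1215 ≈ 2.440 μg/mL.

2.4 μg/mL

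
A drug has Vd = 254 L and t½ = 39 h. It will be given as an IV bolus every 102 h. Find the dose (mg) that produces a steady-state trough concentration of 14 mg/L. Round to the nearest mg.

18235 mg

τ/t½ = 102/39 ≈ 2.6154, so f = (1/2)^(102/39) ≈ 0.163189.
Cmin,ss = (D/Vd)·f/(1−f), so D = Cmin,ss·Vd·(1−f)/f.
D = 14 × 254 × (1−f)/f ≈ 14 × 254 × 5.12786 ≈ 18234.67 mg.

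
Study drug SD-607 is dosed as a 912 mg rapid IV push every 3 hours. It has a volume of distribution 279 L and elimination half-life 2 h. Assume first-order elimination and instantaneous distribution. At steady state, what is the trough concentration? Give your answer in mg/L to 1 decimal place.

Over one 3-h interval, 3/2 ≈ 1.5 half-lives elapse, leaving f ≈ 0.3536 of each dose.
Accumulation ratio R = 1/(1 − f) ≈ 1/0.6464 ≈ 1.5470.
Each bolus raises the concentration by D/Vd = 912/279 ≈ 3.269 mg/L.
Cmax,ss = C₀/(1 − f) ≈ 3.269/0.6464 ≈ 5.057 mg/L.
Steady-state trough Cmin,ss = Cmax,ss·f ≈ 5.057 × 0.3536 ≈ 1.788 mg/L.

1.8 mg/L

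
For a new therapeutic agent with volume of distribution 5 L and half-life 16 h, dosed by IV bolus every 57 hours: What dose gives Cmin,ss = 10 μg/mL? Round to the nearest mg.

τ/t½ = 57/16 ≈ 3.5625, so f = (1/2)^(57/16) ≈ 0.084641.
Cmin,ss = (D/Vd)·f/(1−f), so D = Cmin,ss·Vd·(1−f)/f.
D = 10 × 5 × (1−f)/f ≈ 10 × 5 × 10.81461 ≈ 540.73 mg.

541 mg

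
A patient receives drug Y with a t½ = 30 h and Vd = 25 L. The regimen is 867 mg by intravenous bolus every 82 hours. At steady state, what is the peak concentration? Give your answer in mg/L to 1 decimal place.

40.8 mg/L

Over one 82-h interval, 82/30 ≈ 2.7333 half-lives elapse, leaving f ≈ 0.1504 of each dose.
At steady state, accumulation factor R = 1/(1 − e^(−kτ)) ≈ 1.1770.
Each bolus raises the concentration by D/Vd = 867/25 ≈ 34.680 mg/L.
Steady-state peak Cmax,ss = C₀·R ≈ 34.680 × 1.1770 ≈ 40.818 mg/L.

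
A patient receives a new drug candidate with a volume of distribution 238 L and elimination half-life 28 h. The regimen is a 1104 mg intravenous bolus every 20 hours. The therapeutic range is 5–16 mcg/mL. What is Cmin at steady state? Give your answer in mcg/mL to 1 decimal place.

7.2 mcg/mL

τ/t½ = 20/28 ≈ 0.71429, so fraction remaining f = (1/2)^(20/28) ≈ 0.6095.
Accumulation ratio R = 1/(1 − f) ≈ 1/0.3905 ≈ 2.5608.
Single-dose peak C₀ = D/Vd = 1104/238 ≈ 4.639 mcg/mL.
Steady-state peak Cmax,ss = C₀·R ≈ 4.639 × 2.5608 ≈ 11.880 mcg/mL.
Steady-state trough Cmin,ss = Cmax,ss·f ≈ 11.880 × 0.6095 ≈ 7.241 mcg/mL.
Trough 7.2 mcg/mL vs MEC 5 mcg/mL: adequate.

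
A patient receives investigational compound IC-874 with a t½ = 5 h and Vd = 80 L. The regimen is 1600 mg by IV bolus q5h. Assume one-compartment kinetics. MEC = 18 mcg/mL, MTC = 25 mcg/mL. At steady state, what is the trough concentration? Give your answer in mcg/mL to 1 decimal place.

The dosing interval is 1 half-life, so f = 2^(−1) = 0.5.
Accumulation ratio R = 1/(1 − f) = 1/0.5 = 2/1.
Single-dose peak C₀ = D/Vd = 1600/80 = 20 mcg/mL.
Steady-state peak Cmax,ss = C₀·R = 20 × 2/1 ≈ 40.000 mcg/mL.
Steady-state trough Cmin,ss = Cmax,ss·f ≈ 40.000 × 0.5 ≈ 20.000 mcg/mL.
Trough 20.0 mcg/mL vs MEC 18 mcg/mL: adequate.

20.0 mcg/mL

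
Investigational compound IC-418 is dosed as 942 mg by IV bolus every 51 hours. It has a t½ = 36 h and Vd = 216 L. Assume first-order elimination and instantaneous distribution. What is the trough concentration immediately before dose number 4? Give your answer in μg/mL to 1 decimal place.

2.5 μg/mL

f = (1/2)^(τ/t½) = (1/2)^(51/36) ≈ 0.3746.
C₀ = D/Vd = 942/216 ≈ 4.361 μg/mL.
Before the 4th dose, 3 doses have been given. Superposition: Cmin = C₀·(f + f² + … + f^3).
≈ 4.361 × (0.3746 + 0.1403 + 0.0526) ≈ 4.361 × 0.5675 ≈ 2.475 μg/mL.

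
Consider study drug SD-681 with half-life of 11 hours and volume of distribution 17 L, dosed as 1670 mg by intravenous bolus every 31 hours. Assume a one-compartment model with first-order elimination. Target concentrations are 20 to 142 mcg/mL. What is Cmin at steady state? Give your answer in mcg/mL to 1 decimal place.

Over one 31-h interval, 31/11 ≈ 2.8182 half-lives elapse, leaving f ≈ 0.1418 of each dose.
Each bolus raises the concentration by D/Vd = 1670/17 ≈ 98.235 mcg/mL.
Steady-state trough Cmin,ss = C₀·f/(1−f) ≈ 98.235 × 0.1418/0.8582 ≈ 16.231 mcg/mL.
Trough 16.2 mcg/mL vs MEC 20 mcg/mL: subtherapeutic.

16.2 mcg/mL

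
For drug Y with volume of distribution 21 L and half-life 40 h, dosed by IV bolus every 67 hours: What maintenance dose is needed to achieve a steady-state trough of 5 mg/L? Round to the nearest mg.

230 mg

τ/t½ = 67/40 ≈ 1.675, so f = (1/2)^(67/40) ≈ 0.313166.
Cmin,ss = (D/Vd)·f/(1−f), so D = Cmin,ss·Vd·(1−f)/f.
D = 5 × 21 × (1−f)/f ≈ 5 × 21 × 2.19319 ≈ 230.28 mg.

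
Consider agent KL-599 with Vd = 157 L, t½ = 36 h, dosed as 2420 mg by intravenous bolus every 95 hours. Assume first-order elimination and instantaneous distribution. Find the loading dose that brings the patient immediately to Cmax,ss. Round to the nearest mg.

2883 mg

f = (1/2)^(95/36) ≈ 0.160552; accumulation ratio R = 1/(1−f) ≈ 1.19126.
Loading dose to hit Cmax,ss on first dose: D_load = D_maint·R ≈ 2420 × 1.19126 ≈ 2882.85 mg.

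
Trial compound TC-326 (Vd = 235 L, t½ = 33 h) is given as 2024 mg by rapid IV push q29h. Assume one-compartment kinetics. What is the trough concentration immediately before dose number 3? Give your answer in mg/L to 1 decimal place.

7.2 mg/L

f = (1/2)^(τ/t½) = (1/2)^(29/33) ≈ 0.5438.
C₀ = D/Vd = 2024/235 ≈ 8.613 mg/L.
Before the 3rd dose, 2 doses have been given. Superposition: Cmin = C₀·(f + f²).
≈ 8.613 × (0.5438 + 0.2957) ≈ 8.613 × 0.8395 ≈ 7.231 mg/L.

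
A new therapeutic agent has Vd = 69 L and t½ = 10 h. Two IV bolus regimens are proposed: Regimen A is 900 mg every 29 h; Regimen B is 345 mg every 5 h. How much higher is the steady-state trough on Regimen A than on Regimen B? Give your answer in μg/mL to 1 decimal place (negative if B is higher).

-10.1 μg/mL

Regimen A: f = (1/2)^(29/10) ≈ 0.1340; Cmin,ss = (900/69)·f/(1−f) ≈ 2.018 μg/mL.
Regimen B: f = (1/2)^(5/10) ≈ 0.7071; Cmin,ss = (345/69)·f/(1−f) ≈ 12.071 μg/mL.
Difference ≈ 2.018 − 12.071 ≈ -10.053 μg/mL.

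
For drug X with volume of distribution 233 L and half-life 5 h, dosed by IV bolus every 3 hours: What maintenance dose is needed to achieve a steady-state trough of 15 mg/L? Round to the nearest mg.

1802 mg

τ/t½ = 3/5 ≈ 0.6, so f = (1/2)^(3/5) ≈ 0.659754.
Cmin,ss = (D/Vd)·f/(1−f), so D = Cmin,ss·Vd·(1−f)/f.
D = 15 × 233 × (1−f)/f ≈ 15 × 233 × 0.51572 ≈ 1802.44 mg.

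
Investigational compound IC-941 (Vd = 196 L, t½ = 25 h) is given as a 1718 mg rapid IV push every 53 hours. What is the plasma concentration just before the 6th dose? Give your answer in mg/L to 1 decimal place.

f = (1/2)^(τ/t½) = (1/2)^(53/25) ≈ 0.2300.
C₀ = D/Vd = 1718/196 ≈ 8.765 mg/L.
Before the 6th dose, 5 doses have been given. Superposition: Cmin = C₀·(f + f² + … + f^5).
≈ 8.765 × (0.2300 + 0.0529 + 0.0122 + 0.0028 + 0.0006) ≈ 8.765 × 0.2985 ≈ 2.616 mg/L.

2.6 mg/L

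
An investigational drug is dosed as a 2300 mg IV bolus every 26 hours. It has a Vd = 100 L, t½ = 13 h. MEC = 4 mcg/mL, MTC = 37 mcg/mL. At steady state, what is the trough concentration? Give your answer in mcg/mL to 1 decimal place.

7.7 mcg/mL

τ = 26 h = 2 half-lives, so f = (1/2)^2 = 0.25.
At steady state, R = 1/(1 − 0.25) = 4/3.
Single-dose peak C₀ = D/Vd = 2300/100 = 23 mcg/mL.
Steady-state peak Cmax,ss = C₀·R = 23 × 4/3 ≈ 30.667 mcg/mL.
Steady-state trough Cmin,ss = Cmax,ss·f ≈ 30.667 × 0.25 ≈ 7.667 mcg/mL.
Trough 7.7 mcg/mL vs MEC 4 mcg/mL: adequate.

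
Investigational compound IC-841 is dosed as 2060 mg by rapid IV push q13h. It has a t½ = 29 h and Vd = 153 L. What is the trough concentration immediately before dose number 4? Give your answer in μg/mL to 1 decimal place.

22.4 μg/mL

f = (1/2)^(τ/t½) = (1/2)^(13/29) ≈ 0.7329.
C₀ = D/Vd = 2060/153 ≈ 13.464 μg/mL.
Before the 4th dose, 3 doses have been given. Superposition: Cmin = C₀·(f + f² + … + f^3).
≈ 13.464 × (0.7329 + 0.5371 + 0.3937) ≈ 13.464 × 1.6637 ≈ 22.400 μg/mL.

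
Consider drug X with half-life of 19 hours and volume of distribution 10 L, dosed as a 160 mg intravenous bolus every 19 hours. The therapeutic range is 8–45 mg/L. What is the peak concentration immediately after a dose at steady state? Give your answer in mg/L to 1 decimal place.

32.0 mg/L

The dosing interval is 1 half-life, so f = 2^(−1) = 0.5.
Accumulation ratio R = 1/(1 − f) = 1/0.5 = 2/1.
Single-dose peak C₀ = D/Vd = 160/10 = 16 mg/L.
Steady-state peak Cmax,ss = C₀·R = 16 × 2/1 ≈ 32.000 mg/L.
Peak 32.0 mg/L vs MTC 45 mg/L: below toxic threshold.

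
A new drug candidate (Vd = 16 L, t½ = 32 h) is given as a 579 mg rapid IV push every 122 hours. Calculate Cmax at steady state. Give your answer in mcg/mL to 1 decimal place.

k = ln2/t½ = ln2/32 ≈ 0.021661 h⁻¹; fraction remaining f = e^(−kτ) = e^(−0.021661×122) ≈ 0.0712.
At steady state, accumulation factor R = 1/(1 − e^(−kτ)) ≈ 1.0767.
Each bolus raises the concentration by D/Vd = 579/16 ≈ 36.188 mcg/mL.
Steady-state peak Cmax,ss = C₀·R ≈ 36.188 × 1.0767 ≈ 38.964 mcg/mL.

39.0 mcg/mL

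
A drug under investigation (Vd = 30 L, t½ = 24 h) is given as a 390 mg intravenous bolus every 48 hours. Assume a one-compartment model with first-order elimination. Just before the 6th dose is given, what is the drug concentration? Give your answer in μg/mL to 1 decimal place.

4.3 μg/mL

f = (1/2)^(τ/t½) = (1/2)^(48/24) ≈ 0.2500.
C₀ = D/Vd = 390/30 ≈ 13.000 μg/mL.
Before the 6th dose, 5 doses have been given. Superposition: Cmin = C₀·(f + f² + … + f^5).
≈ 13.000 × (0.2500 + 0.0625 + 0.0156 + 0.0039 + 0.0010) ≈ 13.000 × 0.3330 ≈ 4.329 μg/mL.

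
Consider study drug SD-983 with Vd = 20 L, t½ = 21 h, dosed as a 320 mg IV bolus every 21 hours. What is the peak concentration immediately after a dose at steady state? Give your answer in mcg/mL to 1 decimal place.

τ = 21 h = 1 half-life, so f = (1/2)^1 = 0.5.
Accumulation ratio R = 1/(1 − f) = 1/0.5 = 2/1.
Single-dose peak C₀ = D/Vd = 320/20 = 16 mcg/mL.
Steady-state peak Cmax,ss = C₀·R = 16 × 2/1 ≈ 32.000 mcg/mL.

32.0 mcg/mL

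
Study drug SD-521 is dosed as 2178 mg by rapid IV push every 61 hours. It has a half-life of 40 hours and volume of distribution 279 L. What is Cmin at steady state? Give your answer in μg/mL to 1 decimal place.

τ/t½ = 61/40 ≈ 1.525, so fraction remaining f = (1/2)^(61/40) ≈ 0.3475.
Single-dose peak C₀ = D/Vd = 2178/279 ≈ 7.806 μg/mL.
Steady-state trough Cmin,ss = C₀·f/(1−f) ≈ 7.806 × 0.3475/0.6525 ≈ 4.157 μg/mL.

4.2 μg/mL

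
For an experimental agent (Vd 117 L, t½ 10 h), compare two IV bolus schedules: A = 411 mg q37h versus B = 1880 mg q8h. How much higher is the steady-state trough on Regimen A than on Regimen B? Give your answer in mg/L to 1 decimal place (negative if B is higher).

-21.4 mg/L

Regimen A: f = (1/2)^(37/10) ≈ 0.0769; Cmin,ss = (411/117)·f/(1−f) ≈ 0.293 mg/L.
Regimen B: f = (1/2)^(8/10) ≈ 0.5743; Cmin,ss = (1880/117)·f/(1−f) ≈ 21.677 mg/L.
Difference ≈ 0.293 − 21.677 ≈ -21.384 mg/L.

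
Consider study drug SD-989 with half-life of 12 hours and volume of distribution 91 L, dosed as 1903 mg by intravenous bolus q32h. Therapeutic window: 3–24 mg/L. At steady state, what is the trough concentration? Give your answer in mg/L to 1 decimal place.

3.9 mg/L

k = ln2/t½ = ln2/12 ≈ 0.057762 h⁻¹; fraction remaining f = e^(−kτ) = e^(−0.057762×32) ≈ 0.1575.
Single-dose peak C₀ = D/Vd = 1903/91 ≈ 20.912 mg/L.
Steady-state trough Cmin,ss = C₀·f/(1−f) ≈ 20.912 × 0.1575/0.8425 ≈ 3.909 mg/L.
Trough 3.9 mg/L vs MEC 3 mg/L: adequate.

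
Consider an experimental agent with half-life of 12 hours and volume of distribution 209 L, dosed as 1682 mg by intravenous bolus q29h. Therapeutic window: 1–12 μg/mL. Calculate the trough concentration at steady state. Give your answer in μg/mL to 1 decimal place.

Over one 29-h interval, 29/12 ≈ 2.4167 half-lives elapse, leaving f ≈ 0.1873 of each dose.
Single-dose peak C₀ = D/Vd = 1682/209 ≈ 8.048 μg/mL.
Steady-state trough Cmin,ss = C₀·f/(1−f) ≈ 8.048 × 0.1873/0.8127 ≈ 1.855 μg/mL.
Trough 1.9 μg/mL vs MEC 1 μg/mL: adequate.

1.9 μg/mL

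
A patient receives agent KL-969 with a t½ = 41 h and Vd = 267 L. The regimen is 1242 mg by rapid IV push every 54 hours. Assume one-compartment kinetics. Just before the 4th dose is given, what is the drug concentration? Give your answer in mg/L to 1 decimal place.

f = (1/2)^(τ/t½) = (1/2)^(54/41) ≈ 0.4013.
C₀ = D/Vd = 1242/267 ≈ 4.652 mg/L.
Before the 4th dose, 3 doses have been given. Superposition: Cmin = C₀·(f + f² + … + f^3).
≈ 4.652 × (0.4013 + 0.1610 + 0.0646) ≈ 4.652 × 0.6269 ≈ 2.916 mg/L.

2.9 mg/L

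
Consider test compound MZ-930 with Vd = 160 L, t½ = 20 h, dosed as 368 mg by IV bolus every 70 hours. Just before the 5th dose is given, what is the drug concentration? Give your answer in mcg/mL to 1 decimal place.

0.2 mcg/mL

f = (1/2)^(τ/t½) = (1/2)^(70/20) ≈ 0.0884.
C₀ = D/Vd = 368/160 ≈ 2.300 mcg/mL.
Before the 5th dose, 4 doses have been given. Superposition: Cmin = C₀·(f + f² + … + f^4).
≈ 2.300 × (0.0884 + 0.0078 + 0.0007 + 0.0001) ≈ 2.300 × 0.0970 ≈ 0.223 mcg/mL.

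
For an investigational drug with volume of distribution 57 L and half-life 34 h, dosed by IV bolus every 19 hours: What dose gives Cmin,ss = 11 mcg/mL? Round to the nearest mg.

297 mg

τ/t½ = 19/34 ≈ 0.55882, so f = (1/2)^(19/34) ≈ 0.678856.
Cmin,ss = (D/Vd)·f/(1−f), so D = Cmin,ss·Vd·(1−f)/f.
D = 11 × 57 × (1−f)/f ≈ 11 × 57 × 0.47307 ≈ 296.61 mg.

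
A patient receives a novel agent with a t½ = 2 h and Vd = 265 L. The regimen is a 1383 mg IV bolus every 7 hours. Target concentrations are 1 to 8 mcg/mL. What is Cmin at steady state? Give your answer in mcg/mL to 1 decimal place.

0.5 mcg/mL

k = ln2/t½ = ln2/2 ≈ 0.346574 h⁻¹; fraction remaining f = e^(−kτ) = e^(−0.346574×7) ≈ 0.0884.
Accumulation ratio R = 1/(1 − f) ≈ 1/0.9116 ≈ 1.0970.
Single-dose peak C₀ = D/Vd = 1383/265 ≈ 5.219 mcg/mL.
Cmax,ss = C₀/(1 − f) ≈ 5.219/0.9116 ≈ 5.725 mcg/mL.
Steady-state trough Cmin,ss = Cmax,ss·f ≈ 5.725 × 0.0884 ≈ 0.506 mcg/mL.
Trough 0.5 mcg/mL vs MEC 1 mcg/mL: subtherapeutic.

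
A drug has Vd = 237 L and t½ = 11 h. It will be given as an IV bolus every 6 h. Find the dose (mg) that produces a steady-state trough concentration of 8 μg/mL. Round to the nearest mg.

871 mg

τ/t½ = 6/11 ≈ 0.54545, so f = (1/2)^(6/11) ≈ 0.685175.
Cmin,ss = (D/Vd)·f/(1−f), so D = Cmin,ss·Vd·(1−f)/f.
D = 8 × 237 × (1−f)/f ≈ 8 × 237 × 0.45948 ≈ 871.17 mg.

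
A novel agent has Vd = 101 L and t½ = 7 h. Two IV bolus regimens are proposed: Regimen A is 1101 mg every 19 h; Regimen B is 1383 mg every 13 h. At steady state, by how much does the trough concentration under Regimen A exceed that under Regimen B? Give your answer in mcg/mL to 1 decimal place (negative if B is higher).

-3.3 mcg/mL

Regimen A: f = (1/2)^(19/7) ≈ 0.1524; Cmin,ss = (1101/101)·f/(1−f) ≈ 1.960 mcg/mL.
Regimen B: f = (1/2)^(13/7) ≈ 0.2760; Cmin,ss = (1383/101)·f/(1−f) ≈ 5.220 mcg/mL.
Difference ≈ 1.960 − 5.220 ≈ -3.260 mcg/mL.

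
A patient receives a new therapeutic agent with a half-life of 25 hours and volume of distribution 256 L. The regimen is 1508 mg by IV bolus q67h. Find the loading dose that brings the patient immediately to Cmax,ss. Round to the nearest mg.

f = (1/2)^(67/25) ≈ 0.156041; accumulation ratio R = 1/(1−f) ≈ 1.18489.
Loading dose to hit Cmax,ss on first dose: D_load = D_maint·R ≈ 1508 × 1.18489 ≈ 1786.81 mg.

1787 mg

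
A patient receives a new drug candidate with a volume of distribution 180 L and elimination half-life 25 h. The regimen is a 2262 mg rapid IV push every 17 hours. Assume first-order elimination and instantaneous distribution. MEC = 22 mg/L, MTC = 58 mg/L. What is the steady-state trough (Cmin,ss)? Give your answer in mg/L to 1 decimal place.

20.9 mg/L

τ/t½ = 17/25 ≈ 0.68, so fraction remaining f = (1/2)^(17/25) ≈ 0.6242.
Accumulation ratio R = 1/(1 − f) ≈ 1/0.3758 ≈ 2.6610.
Each bolus raises the concentration by D/Vd = 2262/180 ≈ 12.567 mg/L.
Cmax,ss = C₀/(1 − f) ≈ 12.567/0.3758 ≈ 33.441 mg/L.
Steady-state trough Cmin,ss = Cmax,ss·f ≈ 33.441 × 0.6242 ≈ 20.874 mg/L.
Trough 20.9 mg/L vs MEC 22 mg/L: subtherapeutic.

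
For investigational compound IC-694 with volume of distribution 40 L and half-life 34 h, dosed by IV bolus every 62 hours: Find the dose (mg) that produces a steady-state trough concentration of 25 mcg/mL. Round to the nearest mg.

τ/t½ = 62/34 ≈ 1.8235, so f = (1/2)^(62/34) ≈ 0.282529.
Cmin,ss = (D/Vd)·f/(1−f), so D = Cmin,ss·Vd·(1−f)/f.
D = 25 × 40 × (1−f)/f ≈ 25 × 40 × 2.53946 ≈ 2539.46 mg.

2539 mg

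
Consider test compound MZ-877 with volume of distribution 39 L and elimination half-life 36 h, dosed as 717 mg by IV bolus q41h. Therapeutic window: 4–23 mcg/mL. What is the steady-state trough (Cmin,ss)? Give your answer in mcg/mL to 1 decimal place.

15.3 mcg/mL

τ/t½ = 41/36 ≈ 1.1389, so fraction remaining f = (1/2)^(41/36) ≈ 0.4541.
Accumulation ratio R = 1/(1 − f) ≈ 1/0.5459 ≈ 1.8318.
Single-dose peak C₀ = D/Vd = 717/39 ≈ 18.385 mcg/mL.
Steady-state peak Cmax,ss = C₀·R ≈ 18.385 × 1.8318 ≈ 33.678 mcg/mL.
Steady-state trough Cmin,ss = Cmax,ss·f ≈ 33.678 × 0.4541 ≈ 15.293 mcg/mL.
Trough 15.3 mcg/mL vs MEC 4 mcg/mL: adequate.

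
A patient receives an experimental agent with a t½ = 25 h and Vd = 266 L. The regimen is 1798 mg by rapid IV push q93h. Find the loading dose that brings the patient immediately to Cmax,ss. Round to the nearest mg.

f = (1/2)^(93/25) ≈ 0.075887; accumulation ratio R = 1/(1−f) ≈ 1.08212.
Loading dose to hit Cmax,ss on first dose: D_load = D_maint·R ≈ 1798 × 1.08212 ≈ 1945.65 mg.

1946 mg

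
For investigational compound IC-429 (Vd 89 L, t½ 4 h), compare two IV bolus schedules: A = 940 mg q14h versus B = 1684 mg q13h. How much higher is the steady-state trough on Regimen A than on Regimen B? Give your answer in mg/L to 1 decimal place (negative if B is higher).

Regimen A: f = (1/2)^(14/4) ≈ 0.0884; Cmin,ss = (940/89)·f/(1−f) ≈ 1.024 mg/L.
Regimen B: f = (1/2)^(13/4) ≈ 0.1051; Cmin,ss = (1684/89)·f/(1−f) ≈ 2.222 mg/L.
Difference ≈ 1.024 − 2.222 ≈ -1.198 mg/L.

-1.2 mg/L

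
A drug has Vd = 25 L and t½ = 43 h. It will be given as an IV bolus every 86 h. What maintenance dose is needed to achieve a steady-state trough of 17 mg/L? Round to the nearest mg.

τ/t½ = 86/43 ≈ 2, so f = (1/2)^(86/43) ≈ 0.250000.
Cmin,ss = (D/Vd)·f/(1−f), so D = Cmin,ss·Vd·(1−f)/f.
D = 17 × 25 × (1−f)/f ≈ 17 × 25 × 3.00000 ≈ 1275.00 mg.

1275 mg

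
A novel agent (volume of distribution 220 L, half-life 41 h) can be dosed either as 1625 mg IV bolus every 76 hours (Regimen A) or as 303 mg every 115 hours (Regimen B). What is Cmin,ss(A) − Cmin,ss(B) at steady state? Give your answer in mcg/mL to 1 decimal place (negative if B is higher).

2.6 mcg/mL

Regimen A: f = (1/2)^(76/41) ≈ 0.2767; Cmin,ss = (1625/220)·f/(1−f) ≈ 2.826 mcg/mL.
Regimen B: f = (1/2)^(115/41) ≈ 0.1431; Cmin,ss = (303/220)·f/(1−f) ≈ 0.230 mcg/mL.
Difference ≈ 2.826 − 0.230 ≈ 2.596 mcg/mL.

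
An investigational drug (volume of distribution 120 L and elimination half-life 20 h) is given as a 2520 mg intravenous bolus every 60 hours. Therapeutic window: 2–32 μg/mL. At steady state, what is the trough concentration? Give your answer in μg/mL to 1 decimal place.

The dosing interval is 3 half-lives, so f = 2^(−3) = 0.125.
Accumulation ratio R = 1/(1 − f) = 1/0.875 = 8/7.
Single-dose peak C₀ = D/Vd = 2520/120 = 21 μg/mL.
Steady-state peak Cmax,ss = C₀·R = 21 × 8/7 ≈ 24.000 μg/mL.
Steady-state trough Cmin,ss = Cmax,ss·f ≈ 24.000 × 0.125 ≈ 3.000 μg/mL.
Trough 3.0 μg/mL vs MEC 2 μg/mL: adequate.

3.0 μg/mL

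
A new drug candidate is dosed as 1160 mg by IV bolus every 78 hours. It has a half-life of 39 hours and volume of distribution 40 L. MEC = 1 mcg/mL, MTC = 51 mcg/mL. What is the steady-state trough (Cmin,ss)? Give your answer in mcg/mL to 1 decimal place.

9.7 mcg/mL

τ = 78 h = 2 half-lives, so f = (1/2)^2 = 0.25.
Accumulation ratio R = 1/(1 − f) = 1/0.75 = 4/3.
Single-dose peak C₀ = D/Vd = 1160/40 = 29 mcg/mL.
Steady-state peak Cmax,ss = C₀·R = 29 × 4/3 ≈ 38.667 mcg/mL.
Steady-state trough Cmin,ss = Cmax,ss·f ≈ 38.667 × 0.25 ≈ 9.667 mcg/mL.
Trough 9.7 mcg/mL vs MEC 1 mcg/mL: adequate.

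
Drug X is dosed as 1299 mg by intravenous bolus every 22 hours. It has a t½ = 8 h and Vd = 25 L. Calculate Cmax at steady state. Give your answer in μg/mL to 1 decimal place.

τ/t½ = 22/8 ≈ 2.75, so fraction remaining f = (1/2)^(22/8) ≈ 0.1487.
At steady state, accumulation factor R = 1/(1 − e^(−kτ)) ≈ 1.1747.
Each bolus raises the concentration by D/Vd = 1299/25 ≈ 51.960 μg/mL.
Steady-state peak Cmax,ss = C₀·R ≈ 51.960 × 1.1747 ≈ 61.037 μg/mL.

61.0 μg/mL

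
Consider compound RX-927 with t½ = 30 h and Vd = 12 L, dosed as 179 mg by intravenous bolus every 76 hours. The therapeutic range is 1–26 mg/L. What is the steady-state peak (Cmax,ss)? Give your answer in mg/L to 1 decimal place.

k = ln2/t½ = ln2/30 ≈ 0.023105 h⁻¹; fraction remaining f = e^(−kτ) = e^(−0.023105×76) ≈ 0.1727.
At steady state, accumulation factor R = 1/(1 − e^(−kτ)) ≈ 1.2088.
Single-dose peak C₀ = D/Vd = 179/12 ≈ 14.917 mg/L.
Steady-state peak Cmax,ss = C₀·R ≈ 14.917 × 1.2088 ≈ 18.032 mg/L.
Peak 18.0 mg/L vs MTC 26 mg/L: below toxic threshold.

18.0 mg/L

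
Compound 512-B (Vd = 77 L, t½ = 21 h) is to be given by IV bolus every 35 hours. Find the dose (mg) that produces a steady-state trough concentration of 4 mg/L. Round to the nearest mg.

τ/t½ = 35/21 ≈ 1.6667, so f = (1/2)^(35/21) ≈ 0.314980.
Cmin,ss = (D/Vd)·f/(1−f), so D = Cmin,ss·Vd·(1−f)/f.
D = 4 × 77 × (1−f)/f ≈ 4 × 77 × 2.17480 ≈ 669.84 mg.

670 mg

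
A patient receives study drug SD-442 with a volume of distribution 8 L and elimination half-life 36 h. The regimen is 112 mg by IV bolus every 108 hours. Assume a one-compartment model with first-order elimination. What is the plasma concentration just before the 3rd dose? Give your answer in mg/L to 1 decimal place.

2.0 mg/L

f = (1/2)^(τ/t½) = (1/2)^(108/36) ≈ 0.1250.
C₀ = D/Vd = 112/8 ≈ 14.000 mg/L.
Before the 3rd dose, 2 doses have been given. Superposition: Cmin = C₀·(f + f²).
≈ 14.000 × (0.1250 + 0.0156) ≈ 14.000 × 0.1406 ≈ 1.968 mg/L.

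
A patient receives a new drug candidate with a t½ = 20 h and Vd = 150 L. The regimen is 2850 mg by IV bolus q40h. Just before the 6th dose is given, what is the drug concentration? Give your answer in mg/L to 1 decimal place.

f = (1/2)^(τ/t½) = (1/2)^(40/20) ≈ 0.2500.
C₀ = D/Vd = 2850/150 ≈ 19.000 mg/L.
Before the 6th dose, 5 doses have been given. Superposition: Cmin = C₀·(f + f² + … + f^5).
≈ 19.000 × (0.2500 + 0.0625 + 0.0156 + 0.0039 + 0.0010) ≈ 19.000 × 0.3330 ≈ 6.327 mg/L.

6.3 mg/L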